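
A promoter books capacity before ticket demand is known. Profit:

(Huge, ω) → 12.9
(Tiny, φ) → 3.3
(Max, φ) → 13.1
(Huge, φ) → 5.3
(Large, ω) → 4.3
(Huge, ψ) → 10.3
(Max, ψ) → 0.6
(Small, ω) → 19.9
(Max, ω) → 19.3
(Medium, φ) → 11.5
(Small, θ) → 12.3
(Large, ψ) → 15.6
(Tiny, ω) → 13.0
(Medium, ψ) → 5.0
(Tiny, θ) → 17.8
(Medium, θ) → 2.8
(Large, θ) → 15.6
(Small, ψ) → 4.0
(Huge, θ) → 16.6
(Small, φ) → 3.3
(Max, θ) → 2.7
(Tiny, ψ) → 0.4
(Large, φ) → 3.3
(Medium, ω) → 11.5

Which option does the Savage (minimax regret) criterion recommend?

Column bests: θ=17.8, φ=13.1, ψ=15.6, ω=19.9.
Tiny regrets: 0.0, 9.8, 15.2, 6.9 → max 15.2
Small regrets: 5.5, 9.8, 11.6, 0.0 → max 11.6
Medium regrets: 15.0, 1.6, 10.6, 8.4 → max 15.0
Large regrets: 2.2, 9.8, 0.0, 15.6 → max 15.6
Huge regrets: 1.2, 7.8, 5.3, 7.0 → max 7.8
Max regrets: 15.1, 0.0, 15.0, 0.6 → max 15.1
Smallest max regret = 7.8 → Huge.

Huge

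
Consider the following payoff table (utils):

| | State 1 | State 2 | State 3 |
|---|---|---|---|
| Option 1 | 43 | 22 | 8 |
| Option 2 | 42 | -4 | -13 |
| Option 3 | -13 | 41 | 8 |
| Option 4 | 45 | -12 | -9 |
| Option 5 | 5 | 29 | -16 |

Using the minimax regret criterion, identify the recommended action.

Option 1

Column bests: State 1=45, State 2=41, State 3=8.
Option 1 regrets: 2, 19, 0 → max 19
Option 2 regrets: 3, 45, 21 → max 45
Option 3 regrets: 58, 0, 0 → max 58
Option 4 regrets: 0, 53, 17 → max 53
Option 5 regrets: 40, 12, 24 → max 40
Smallest max regret = 19 → Option 1.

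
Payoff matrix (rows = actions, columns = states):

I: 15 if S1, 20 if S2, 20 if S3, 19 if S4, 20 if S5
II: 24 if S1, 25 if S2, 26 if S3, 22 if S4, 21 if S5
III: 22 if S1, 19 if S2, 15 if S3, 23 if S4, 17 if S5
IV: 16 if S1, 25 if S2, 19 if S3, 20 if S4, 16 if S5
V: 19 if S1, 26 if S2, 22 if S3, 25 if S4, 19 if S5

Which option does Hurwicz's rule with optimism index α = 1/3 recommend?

I: 1/3·20 + 2/3·15 = 50/3
II: 1/3·26 + 2/3·21 = 68/3
III: 1/3·23 + 2/3·15 = 53/3
IV: 1/3·25 + 2/3·16 = 19
V: 1/3·26 + 2/3·19 = 64/3
Highest Hurwicz score = 68/3 → II.

II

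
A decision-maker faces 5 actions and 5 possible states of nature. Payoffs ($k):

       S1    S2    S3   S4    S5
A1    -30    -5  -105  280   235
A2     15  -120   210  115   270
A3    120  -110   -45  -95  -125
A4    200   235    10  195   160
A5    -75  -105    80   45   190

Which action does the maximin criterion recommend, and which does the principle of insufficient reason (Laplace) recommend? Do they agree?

maximin → A4; laplace → A4 (agree)

Row minima: A1=-105, A2=-120, A3=-125, A4=10, A5=-105
Best worst-case = 10 → A4.
Row averages: A1=75, A2=98, A3=-51, A4=160, A5=27
Highest average = 160 → A4.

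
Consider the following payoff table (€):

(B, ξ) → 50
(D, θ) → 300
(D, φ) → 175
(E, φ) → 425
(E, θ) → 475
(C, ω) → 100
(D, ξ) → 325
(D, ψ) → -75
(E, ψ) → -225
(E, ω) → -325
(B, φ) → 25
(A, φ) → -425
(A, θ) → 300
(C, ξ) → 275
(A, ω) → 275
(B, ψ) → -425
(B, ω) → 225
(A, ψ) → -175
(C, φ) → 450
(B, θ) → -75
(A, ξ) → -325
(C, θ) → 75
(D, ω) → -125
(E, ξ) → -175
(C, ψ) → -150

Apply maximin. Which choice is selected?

Row minima: A=-425, B=-425, C=-150, D=-125, E=-325
Best worst-case = -125 → D.

D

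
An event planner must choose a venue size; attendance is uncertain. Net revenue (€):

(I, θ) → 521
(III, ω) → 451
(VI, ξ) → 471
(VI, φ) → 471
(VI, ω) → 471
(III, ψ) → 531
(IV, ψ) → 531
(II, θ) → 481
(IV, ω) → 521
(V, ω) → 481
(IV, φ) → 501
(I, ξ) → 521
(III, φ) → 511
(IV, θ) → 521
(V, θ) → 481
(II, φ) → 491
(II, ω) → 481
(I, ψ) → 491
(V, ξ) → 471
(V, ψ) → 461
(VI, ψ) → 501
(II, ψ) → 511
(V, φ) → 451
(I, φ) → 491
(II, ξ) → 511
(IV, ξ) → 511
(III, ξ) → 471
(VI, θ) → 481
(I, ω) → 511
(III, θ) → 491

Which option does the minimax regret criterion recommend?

IV

Column bests: θ=521, φ=511, ψ=531, ω=521, ξ=521.
I regrets: 0, 20, 40, 10, 0 → max 40
II regrets: 40, 20, 20, 40, 10 → max 40
III regrets: 30, 0, 0, 70, 50 → max 70
IV regrets: 0, 10, 0, 0, 10 → max 10
V regrets: 40, 60, 70, 40, 50 → max 70
VI regrets: 40, 40, 30, 50, 50 → max 50
Smallest max regret = 10 → IV.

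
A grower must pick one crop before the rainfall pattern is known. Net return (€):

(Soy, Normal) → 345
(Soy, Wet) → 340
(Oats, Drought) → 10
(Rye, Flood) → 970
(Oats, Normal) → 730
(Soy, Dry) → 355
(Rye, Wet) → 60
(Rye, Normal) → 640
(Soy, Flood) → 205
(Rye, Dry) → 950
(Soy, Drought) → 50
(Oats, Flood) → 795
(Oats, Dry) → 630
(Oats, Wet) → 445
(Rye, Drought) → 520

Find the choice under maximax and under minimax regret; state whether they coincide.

maximax → Rye; minimax regret → Rye (agree)

Row maxima: Oats=795, Rye=970, Soy=355
Best best-case = 970 → Rye.
Column bests: Drought=520, Dry=950, Normal=730, Wet=445, Flood=970.
Oats regrets: 510, 320, 0, 0, 175 → max 510
Rye regrets: 0, 0, 90, 385, 0 → max 385
Soy regrets: 470, 595, 385, 105, 765 → max 765
Smallest max regret = 385 → Rye.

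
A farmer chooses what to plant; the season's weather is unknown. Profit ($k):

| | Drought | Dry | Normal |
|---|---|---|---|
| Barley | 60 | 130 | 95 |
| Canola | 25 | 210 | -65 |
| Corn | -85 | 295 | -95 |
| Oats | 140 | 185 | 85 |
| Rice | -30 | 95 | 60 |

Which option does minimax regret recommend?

Oats

Column bests: Drought=140, Dry=295, Normal=95.
Barley regrets: 80, 165, 0 → max 165
Canola regrets: 115, 85, 160 → max 160
Corn regrets: 225, 0, 190 → max 225
Oats regrets: 0, 110, 10 → max 110
Rice regrets: 170, 200, 35 → max 200
Smallest max regret = 110 → Oats.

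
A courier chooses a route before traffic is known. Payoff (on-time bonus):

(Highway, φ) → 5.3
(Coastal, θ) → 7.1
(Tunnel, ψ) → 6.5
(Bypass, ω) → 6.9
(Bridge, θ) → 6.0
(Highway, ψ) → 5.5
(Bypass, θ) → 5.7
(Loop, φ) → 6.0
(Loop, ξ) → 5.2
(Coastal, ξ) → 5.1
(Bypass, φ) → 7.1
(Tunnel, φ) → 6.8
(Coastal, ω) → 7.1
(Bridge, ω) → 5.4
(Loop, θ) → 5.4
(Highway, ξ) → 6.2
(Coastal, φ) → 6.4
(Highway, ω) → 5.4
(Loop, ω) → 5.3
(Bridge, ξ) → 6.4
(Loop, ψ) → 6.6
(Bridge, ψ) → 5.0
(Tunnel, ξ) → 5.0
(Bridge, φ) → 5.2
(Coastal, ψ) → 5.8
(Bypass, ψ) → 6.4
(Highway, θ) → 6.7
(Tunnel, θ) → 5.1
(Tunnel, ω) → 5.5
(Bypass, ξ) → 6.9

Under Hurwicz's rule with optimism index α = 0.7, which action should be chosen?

Bypass

Loop: 0.7·6.6 + 0.3·5.2 = 6.18
Bypass: 0.7·7.1 + 0.3·5.7 = 6.68
Tunnel: 0.7·6.8 + 0.3·5.0 = 6.26
Coastal: 0.7·7.1 + 0.3·5.1 = 6.5
Bridge: 0.7·6.4 + 0.3·5.0 = 5.98
Highway: 0.7·6.7 + 0.3·5.3 = 6.28
Highest Hurwicz score = 6.68 → Bypass.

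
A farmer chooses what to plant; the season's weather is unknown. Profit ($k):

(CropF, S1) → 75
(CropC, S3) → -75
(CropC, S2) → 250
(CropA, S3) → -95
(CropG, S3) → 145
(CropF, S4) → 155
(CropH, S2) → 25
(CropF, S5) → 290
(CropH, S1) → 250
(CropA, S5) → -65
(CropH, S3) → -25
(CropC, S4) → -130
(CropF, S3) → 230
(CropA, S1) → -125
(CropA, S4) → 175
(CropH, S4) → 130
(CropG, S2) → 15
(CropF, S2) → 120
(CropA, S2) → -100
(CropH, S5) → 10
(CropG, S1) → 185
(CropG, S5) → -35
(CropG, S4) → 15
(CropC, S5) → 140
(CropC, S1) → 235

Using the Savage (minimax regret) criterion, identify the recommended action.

CropF

Column bests: S1=250, S2=250, S3=230, S4=175, S5=290.
CropA regrets: 375, 350, 325, 0, 355 → max 375
CropH regrets: 0, 225, 255, 45, 280 → max 280
CropF regrets: 175, 130, 0, 20, 0 → max 175
CropG regrets: 65, 235, 85, 160, 325 → max 325
CropC regrets: 15, 0, 305, 305, 150 → max 305
Smallest max regret = 175 → CropF.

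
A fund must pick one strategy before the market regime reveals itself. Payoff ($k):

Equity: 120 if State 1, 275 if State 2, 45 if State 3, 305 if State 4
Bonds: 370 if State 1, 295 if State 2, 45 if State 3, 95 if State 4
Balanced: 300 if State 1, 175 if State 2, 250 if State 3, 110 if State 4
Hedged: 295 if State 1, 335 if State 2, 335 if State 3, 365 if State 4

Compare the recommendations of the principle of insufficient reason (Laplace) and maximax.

laplace → Hedged; maximax → Bonds (disagree)

Row averages: Equity=186.25, Bonds=201.25, Balanced=208.75, Hedged=332.5
Highest average = 332.5 → Hedged.
Row maxima: Equity=305, Bonds=370, Balanced=300, Hedged=365
Best best-case = 370 → Bonds.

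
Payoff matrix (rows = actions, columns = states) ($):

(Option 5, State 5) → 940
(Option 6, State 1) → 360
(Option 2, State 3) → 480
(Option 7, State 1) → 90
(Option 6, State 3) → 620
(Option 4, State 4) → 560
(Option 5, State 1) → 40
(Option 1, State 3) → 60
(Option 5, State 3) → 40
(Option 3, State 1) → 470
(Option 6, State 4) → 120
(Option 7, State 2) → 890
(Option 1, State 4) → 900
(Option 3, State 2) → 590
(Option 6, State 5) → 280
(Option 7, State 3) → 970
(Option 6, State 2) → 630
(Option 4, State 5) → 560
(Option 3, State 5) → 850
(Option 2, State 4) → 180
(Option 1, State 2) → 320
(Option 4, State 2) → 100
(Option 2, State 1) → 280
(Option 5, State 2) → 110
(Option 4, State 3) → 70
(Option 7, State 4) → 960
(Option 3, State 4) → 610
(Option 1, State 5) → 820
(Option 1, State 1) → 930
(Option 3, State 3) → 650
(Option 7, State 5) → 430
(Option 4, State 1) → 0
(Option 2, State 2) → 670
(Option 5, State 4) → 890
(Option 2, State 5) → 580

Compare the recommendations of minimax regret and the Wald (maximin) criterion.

Column bests: State 1=930, State 2=890, State 3=970, State 4=960, State 5=940.
Option 1 regrets: 0, 570, 910, 60, 120 → max 910
Option 2 regrets: 650, 220, 490, 780, 360 → max 780
Option 3 regrets: 460, 300, 320, 350, 90 → max 460
Option 4 regrets: 930, 790, 900, 400, 380 → max 930
Option 5 regrets: 890, 780, 930, 70, 0 → max 930
Option 6 regrets: 570, 260, 350, 840, 660 → max 840
Option 7 regrets: 840, 0, 0, 0, 510 → max 840
Smallest max regret = 460 → Option 3.
Row minima: Option 1=60, Option 2=180, Option 3=470, Option 4=0, Option 5=40, Option 6=120, Option 7=90
Best worst-case = 470 → Option 3.

minimax regret → Option 3; maximin → Option 3 (agree)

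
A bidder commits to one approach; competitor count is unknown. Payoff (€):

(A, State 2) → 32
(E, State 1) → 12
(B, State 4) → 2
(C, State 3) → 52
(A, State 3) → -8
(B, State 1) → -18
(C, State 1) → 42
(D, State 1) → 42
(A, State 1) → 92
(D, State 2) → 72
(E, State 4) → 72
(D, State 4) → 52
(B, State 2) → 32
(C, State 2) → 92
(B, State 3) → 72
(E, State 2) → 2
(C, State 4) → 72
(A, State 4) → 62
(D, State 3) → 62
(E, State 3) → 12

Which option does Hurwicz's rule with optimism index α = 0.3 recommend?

C

A: 0.3·92 + 0.7·(-8) = 22
B: 0.3·72 + 0.7·(-18) = 9
C: 0.3·92 + 0.7·42 = 57
D: 0.3·72 + 0.7·42 = 51
E: 0.3·72 + 0.7·2 = 23
Highest Hurwicz score = 57 → C.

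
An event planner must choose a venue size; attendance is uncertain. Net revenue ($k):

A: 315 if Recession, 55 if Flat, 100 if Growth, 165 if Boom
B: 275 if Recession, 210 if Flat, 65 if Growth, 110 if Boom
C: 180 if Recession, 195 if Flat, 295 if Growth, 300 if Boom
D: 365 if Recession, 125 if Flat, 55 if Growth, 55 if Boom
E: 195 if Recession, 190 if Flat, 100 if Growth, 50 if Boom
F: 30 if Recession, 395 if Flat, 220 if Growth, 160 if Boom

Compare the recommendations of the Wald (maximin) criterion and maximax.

Row minima: A=55, B=65, C=180, D=55, E=50, F=30
Best worst-case = 180 → C.
Row maxima: A=315, B=275, C=300, D=365, E=195, F=395
Best best-case = 395 → F.

maximin → C; maximax → F (disagree)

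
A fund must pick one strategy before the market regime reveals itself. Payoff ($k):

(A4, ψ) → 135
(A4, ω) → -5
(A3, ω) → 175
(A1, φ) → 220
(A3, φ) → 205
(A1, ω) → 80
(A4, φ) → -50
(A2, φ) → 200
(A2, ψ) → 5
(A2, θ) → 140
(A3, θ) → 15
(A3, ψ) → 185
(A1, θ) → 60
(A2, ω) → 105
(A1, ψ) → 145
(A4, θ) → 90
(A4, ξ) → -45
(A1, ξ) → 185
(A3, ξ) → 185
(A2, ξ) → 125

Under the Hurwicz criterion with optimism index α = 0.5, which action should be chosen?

A1

A1: 0.5·220 + 0.5·60 = 140
A2: 0.5·200 + 0.5·5 = 102.5
A3: 0.5·205 + 0.5·15 = 110
A4: 0.5·135 + 0.5·(-50) = 42.5
Highest Hurwicz score = 140 → A1.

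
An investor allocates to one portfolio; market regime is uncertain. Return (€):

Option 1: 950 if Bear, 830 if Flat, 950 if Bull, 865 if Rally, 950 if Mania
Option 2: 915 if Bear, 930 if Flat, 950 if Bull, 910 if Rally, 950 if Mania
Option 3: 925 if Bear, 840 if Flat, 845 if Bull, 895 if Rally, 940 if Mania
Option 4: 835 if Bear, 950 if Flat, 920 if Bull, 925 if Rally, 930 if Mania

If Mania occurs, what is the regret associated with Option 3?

10

Best payoff under Mania is 950.
Regret = 950 − 940 = 10.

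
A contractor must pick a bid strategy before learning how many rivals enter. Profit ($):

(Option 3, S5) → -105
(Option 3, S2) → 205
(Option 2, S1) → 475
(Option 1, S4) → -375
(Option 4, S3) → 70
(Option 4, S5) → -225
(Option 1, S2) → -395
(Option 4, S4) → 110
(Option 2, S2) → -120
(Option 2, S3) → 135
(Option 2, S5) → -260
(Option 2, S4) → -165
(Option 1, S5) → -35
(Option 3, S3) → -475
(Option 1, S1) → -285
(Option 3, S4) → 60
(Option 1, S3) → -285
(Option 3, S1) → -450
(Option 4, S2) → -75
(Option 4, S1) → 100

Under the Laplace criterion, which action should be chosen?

Row averages: Option 1=-275, Option 2=13, Option 3=-153, Option 4=-4
Highest average = 13 → Option 2.

Option 2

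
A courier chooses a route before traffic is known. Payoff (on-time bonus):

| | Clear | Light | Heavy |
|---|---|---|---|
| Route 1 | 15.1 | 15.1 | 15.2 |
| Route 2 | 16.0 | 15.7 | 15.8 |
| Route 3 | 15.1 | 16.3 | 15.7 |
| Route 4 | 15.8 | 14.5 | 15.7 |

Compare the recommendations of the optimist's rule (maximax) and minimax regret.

maximax → Route 3; minimax regret → Route 2 (disagree)

Row maxima: Route 1=15.2, Route 2=16.0, Route 3=16.3, Route 4=15.8
Best best-case = 16.3 → Route 3.
Column bests: Clear=16.0, Light=16.3, Heavy=15.8.
Route 1 regrets: 0.9, 1.2, 0.6 → max 1.2
Route 2 regrets: 0.0, 0.6, 0.0 → max 0.6
Route 3 regrets: 0.9, 0.0, 0.1 → max 0.9
Route 4 regrets: 0.2, 1.8, 0.1 → max 1.8
Smallest max regret = 0.6 → Route 2.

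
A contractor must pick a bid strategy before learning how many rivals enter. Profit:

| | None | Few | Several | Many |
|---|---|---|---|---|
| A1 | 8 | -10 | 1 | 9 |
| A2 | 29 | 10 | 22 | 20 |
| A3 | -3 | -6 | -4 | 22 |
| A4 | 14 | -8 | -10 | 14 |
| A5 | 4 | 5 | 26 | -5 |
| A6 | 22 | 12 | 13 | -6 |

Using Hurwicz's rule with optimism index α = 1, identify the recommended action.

A1: 1·9 + 0·(-10) = 9
A2: 1·29 + 0·10 = 29
A3: 1·22 + 0·(-6) = 22
A4: 1·14 + 0·(-10) = 14
A5: 1·26 + 0·(-5) = 26
A6: 1·22 + 0·(-6) = 22
Highest Hurwicz score = 29 → A2.

A2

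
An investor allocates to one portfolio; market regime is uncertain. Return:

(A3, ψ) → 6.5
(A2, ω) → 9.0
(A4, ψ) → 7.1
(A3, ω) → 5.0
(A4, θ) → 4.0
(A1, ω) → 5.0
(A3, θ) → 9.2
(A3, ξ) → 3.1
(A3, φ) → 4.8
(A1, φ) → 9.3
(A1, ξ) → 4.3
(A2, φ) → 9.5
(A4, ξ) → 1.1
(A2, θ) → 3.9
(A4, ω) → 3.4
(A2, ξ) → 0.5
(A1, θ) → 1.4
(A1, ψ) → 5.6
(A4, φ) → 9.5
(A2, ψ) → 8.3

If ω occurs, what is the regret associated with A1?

4.0

Best payoff under ω is 9.0.
Regret = 9.0 − 5.0 = 4.0.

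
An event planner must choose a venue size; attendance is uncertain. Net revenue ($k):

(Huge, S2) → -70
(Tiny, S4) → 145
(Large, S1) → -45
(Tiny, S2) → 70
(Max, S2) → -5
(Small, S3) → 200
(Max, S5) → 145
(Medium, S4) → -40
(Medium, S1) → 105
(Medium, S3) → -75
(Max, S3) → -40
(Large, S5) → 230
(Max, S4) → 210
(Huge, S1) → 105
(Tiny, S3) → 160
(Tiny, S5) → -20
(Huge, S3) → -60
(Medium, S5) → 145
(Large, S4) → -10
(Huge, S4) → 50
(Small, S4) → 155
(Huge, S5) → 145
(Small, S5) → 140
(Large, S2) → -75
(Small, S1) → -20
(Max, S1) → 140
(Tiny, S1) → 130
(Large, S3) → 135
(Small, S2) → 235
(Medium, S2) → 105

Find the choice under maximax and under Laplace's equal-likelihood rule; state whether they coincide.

maximax → Small; laplace → Small (agree)

Row maxima: Tiny=160, Small=235, Medium=145, Large=230, Huge=145, Max=210
Best best-case = 235 → Small.
Row averages: Tiny=97, Small=142, Medium=48, Large=47, Huge=34, Max=90
Highest average = 142 → Small.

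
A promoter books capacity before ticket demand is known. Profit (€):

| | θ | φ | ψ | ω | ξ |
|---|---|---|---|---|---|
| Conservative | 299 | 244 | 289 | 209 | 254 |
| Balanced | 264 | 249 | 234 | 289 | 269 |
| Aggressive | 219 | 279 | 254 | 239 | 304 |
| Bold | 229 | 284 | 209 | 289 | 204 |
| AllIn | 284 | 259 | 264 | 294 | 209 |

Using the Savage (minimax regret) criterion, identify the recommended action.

Balanced

Column bests: θ=299, φ=284, ψ=289, ω=294, ξ=304.
Conservative regrets: 0, 40, 0, 85, 50 → max 85
Balanced regrets: 35, 35, 55, 5, 35 → max 55
Aggressive regrets: 80, 5, 35, 55, 0 → max 80
Bold regrets: 70, 0, 80, 5, 100 → max 100
AllIn regrets: 15, 25, 25, 0, 95 → max 95
Smallest max regret = 55 → Balanced.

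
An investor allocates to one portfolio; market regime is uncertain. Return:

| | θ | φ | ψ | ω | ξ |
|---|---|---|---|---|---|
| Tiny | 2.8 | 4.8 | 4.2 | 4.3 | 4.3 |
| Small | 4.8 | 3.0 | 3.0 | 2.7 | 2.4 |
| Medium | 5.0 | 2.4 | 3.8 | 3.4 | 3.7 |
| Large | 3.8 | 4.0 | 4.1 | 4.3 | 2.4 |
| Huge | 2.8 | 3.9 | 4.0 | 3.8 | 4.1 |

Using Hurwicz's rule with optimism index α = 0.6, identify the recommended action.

Tiny

Tiny: 0.6·4.8 + 0.4·2.8 = 4
Small: 0.6·4.8 + 0.4·2.4 = 3.84
Medium: 0.6·5.0 + 0.4·2.4 = 3.96
Large: 0.6·4.3 + 0.4·2.4 = 3.54
Huge: 0.6·4.1 + 0.4·2.8 = 3.58
Highest Hurwicz score = 4 → Tiny.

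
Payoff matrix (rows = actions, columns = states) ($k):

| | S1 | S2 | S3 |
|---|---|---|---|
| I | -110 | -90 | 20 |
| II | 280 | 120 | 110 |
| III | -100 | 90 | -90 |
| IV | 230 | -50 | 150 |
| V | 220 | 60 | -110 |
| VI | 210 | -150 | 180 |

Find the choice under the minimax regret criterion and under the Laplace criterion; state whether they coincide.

Column bests: S1=280, S2=120, S3=180.
I regrets: 390, 210, 160 → max 390
II regrets: 0, 0, 70 → max 70
III regrets: 380, 30, 270 → max 380
IV regrets: 50, 170, 30 → max 170
V regrets: 60, 60, 290 → max 290
VI regrets: 70, 270, 0 → max 270
Smallest max regret = 70 → II.
Row averages: I=-60, II=170, III=-100/3, IV=110, V=170/3, VI=80
Highest average = 170 → II.

minimax regret → II; laplace → II (agree)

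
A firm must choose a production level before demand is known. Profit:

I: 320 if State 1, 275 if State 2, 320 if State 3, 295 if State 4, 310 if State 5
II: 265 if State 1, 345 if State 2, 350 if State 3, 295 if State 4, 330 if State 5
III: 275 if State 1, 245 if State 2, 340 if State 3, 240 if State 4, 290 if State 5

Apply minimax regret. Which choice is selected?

Column bests: State 1=320, State 2=345, State 3=350, State 4=295, State 5=330.
I regrets: 0, 70, 30, 0, 20 → max 70
II regrets: 55, 0, 0, 0, 0 → max 55
III regrets: 45, 100, 10, 55, 40 → max 100
Smallest max regret = 55 → II.

II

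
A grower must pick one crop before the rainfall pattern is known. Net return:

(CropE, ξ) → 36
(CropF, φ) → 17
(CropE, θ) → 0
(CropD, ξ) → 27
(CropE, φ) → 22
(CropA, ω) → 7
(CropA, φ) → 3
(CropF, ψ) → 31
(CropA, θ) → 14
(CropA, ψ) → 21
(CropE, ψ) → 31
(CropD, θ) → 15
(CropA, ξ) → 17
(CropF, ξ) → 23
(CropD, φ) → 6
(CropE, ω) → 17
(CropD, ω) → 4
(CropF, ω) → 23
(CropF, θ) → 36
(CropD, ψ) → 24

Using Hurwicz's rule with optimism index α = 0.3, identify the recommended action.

CropF

CropA: 0.3·21 + 0.7·3 = 8.4
CropE: 0.3·36 + 0.7·0 = 10.8
CropF: 0.3·36 + 0.7·17 = 22.7
CropD: 0.3·27 + 0.7·4 = 10.9
Highest Hurwicz score = 22.7 → CropF.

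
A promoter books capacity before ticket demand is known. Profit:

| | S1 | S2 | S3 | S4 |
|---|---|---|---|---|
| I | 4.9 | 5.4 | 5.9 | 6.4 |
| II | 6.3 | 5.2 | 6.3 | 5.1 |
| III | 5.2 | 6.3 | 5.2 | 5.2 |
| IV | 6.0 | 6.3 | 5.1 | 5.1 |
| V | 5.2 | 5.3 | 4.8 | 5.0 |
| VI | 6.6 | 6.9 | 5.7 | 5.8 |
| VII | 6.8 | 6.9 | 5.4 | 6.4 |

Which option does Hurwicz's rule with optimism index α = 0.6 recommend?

I: 0.6·6.4 + 0.4·4.9 = 5.8
II: 0.6·6.3 + 0.4·5.1 = 5.82
III: 0.6·6.3 + 0.4·5.2 = 5.86
IV: 0.6·6.3 + 0.4·5.1 = 5.82
V: 0.6·5.3 + 0.4·4.8 = 5.1
VI: 0.6·6.9 + 0.4·5.7 = 6.42
VII: 0.6·6.9 + 0.4·5.4 = 6.3
Highest Hurwicz score = 6.42 → VI.

VI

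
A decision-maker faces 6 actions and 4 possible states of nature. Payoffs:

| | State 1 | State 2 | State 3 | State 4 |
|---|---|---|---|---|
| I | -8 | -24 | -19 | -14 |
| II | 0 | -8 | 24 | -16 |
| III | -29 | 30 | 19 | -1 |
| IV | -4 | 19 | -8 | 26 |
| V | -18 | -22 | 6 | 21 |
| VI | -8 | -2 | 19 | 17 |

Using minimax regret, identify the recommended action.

Column bests: State 1=0, State 2=30, State 3=24, State 4=26.
I regrets: 8, 54, 43, 40 → max 54
II regrets: 0, 38, 0, 42 → max 42
III regrets: 29, 0, 5, 27 → max 29
IV regrets: 4, 11, 32, 0 → max 32
V regrets: 18, 52, 18, 5 → max 52
VI regrets: 8, 32, 5, 9 → max 32
Smallest max regret = 29 → III.

III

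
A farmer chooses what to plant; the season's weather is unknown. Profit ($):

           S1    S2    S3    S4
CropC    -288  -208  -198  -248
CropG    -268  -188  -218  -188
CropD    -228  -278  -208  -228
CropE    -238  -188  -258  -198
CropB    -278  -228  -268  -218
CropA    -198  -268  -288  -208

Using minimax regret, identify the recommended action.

Column bests: S1=-198, S2=-188, S3=-198, S4=-188.
CropC regrets: 90, 20, 0, 60 → max 90
CropG regrets: 70, 0, 20, 0 → max 70
CropD regrets: 30, 90, 10, 40 → max 90
CropE regrets: 40, 0, 60, 10 → max 60
CropB regrets: 80, 40, 70, 30 → max 80
CropA regrets: 0, 80, 90, 20 → max 90
Smallest max regret = 60 → CropE.

CropE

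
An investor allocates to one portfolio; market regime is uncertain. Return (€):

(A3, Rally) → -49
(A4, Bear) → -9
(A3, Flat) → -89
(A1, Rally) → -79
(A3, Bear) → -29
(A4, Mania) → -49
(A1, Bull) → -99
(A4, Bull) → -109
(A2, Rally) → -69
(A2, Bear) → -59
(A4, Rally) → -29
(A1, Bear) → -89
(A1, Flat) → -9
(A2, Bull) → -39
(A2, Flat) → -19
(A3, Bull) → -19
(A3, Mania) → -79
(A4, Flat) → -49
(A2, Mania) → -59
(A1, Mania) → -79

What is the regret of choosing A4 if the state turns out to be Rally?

0

Best payoff under Rally is -29.
Regret = -29 − (-29) = 0.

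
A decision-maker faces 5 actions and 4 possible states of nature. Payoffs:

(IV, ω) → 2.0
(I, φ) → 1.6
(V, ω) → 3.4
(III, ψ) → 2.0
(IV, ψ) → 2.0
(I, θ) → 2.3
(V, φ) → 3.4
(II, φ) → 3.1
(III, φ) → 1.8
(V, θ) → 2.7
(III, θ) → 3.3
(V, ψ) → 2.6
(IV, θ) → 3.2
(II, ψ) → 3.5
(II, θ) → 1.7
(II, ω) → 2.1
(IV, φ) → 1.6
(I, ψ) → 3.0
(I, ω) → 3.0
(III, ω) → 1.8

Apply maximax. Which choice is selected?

II

Row maxima: I=3.0, II=3.5, III=3.3, IV=3.2, V=3.4
Best best-case = 3.5 → II.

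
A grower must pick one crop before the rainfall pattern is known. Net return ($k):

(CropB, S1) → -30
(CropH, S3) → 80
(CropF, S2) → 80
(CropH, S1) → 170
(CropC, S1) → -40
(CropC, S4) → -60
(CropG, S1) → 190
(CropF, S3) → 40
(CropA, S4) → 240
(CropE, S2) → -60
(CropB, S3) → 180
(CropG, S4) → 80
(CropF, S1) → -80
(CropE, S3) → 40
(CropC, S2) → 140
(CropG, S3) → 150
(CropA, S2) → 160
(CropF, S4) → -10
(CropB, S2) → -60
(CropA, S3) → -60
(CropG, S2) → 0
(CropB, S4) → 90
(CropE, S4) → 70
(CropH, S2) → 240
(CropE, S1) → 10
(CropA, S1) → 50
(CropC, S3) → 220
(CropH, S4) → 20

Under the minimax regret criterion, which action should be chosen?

CropH

Column bests: S1=190, S2=240, S3=220, S4=240.
CropG regrets: 0, 240, 70, 160 → max 240
CropA regrets: 140, 80, 280, 0 → max 280
CropH regrets: 20, 0, 140, 220 → max 220
CropE regrets: 180, 300, 180, 170 → max 300
CropC regrets: 230, 100, 0, 300 → max 300
CropF regrets: 270, 160, 180, 250 → max 270
CropB regrets: 220, 300, 40, 150 → max 300
Smallest max regret = 220 → CropH.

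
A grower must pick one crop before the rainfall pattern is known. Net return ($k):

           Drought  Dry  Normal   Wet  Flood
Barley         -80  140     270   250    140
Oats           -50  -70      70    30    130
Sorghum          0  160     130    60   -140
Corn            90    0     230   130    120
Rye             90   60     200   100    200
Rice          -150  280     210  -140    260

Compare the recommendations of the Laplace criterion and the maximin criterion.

laplace → Barley; maximin → Rye (disagree)

Row averages: Barley=144, Oats=22, Sorghum=42, Corn=114, Rye=130, Rice=92
Highest average = 144 → Barley.
Row minima: Barley=-80, Oats=-70, Sorghum=-140, Corn=0, Rye=60, Rice=-150
Best worst-case = 60 → Rye.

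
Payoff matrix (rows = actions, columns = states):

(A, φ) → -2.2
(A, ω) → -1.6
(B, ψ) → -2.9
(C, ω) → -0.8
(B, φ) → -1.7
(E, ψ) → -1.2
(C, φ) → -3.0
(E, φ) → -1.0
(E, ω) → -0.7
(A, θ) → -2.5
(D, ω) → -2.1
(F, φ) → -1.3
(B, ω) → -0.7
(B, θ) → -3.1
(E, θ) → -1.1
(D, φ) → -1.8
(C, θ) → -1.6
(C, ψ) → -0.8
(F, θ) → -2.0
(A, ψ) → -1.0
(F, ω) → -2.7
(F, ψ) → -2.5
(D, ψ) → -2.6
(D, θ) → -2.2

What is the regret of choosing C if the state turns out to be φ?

Best payoff under φ is -1.0.
Regret = -1.0 − (-3.0) = 2.0.

2.0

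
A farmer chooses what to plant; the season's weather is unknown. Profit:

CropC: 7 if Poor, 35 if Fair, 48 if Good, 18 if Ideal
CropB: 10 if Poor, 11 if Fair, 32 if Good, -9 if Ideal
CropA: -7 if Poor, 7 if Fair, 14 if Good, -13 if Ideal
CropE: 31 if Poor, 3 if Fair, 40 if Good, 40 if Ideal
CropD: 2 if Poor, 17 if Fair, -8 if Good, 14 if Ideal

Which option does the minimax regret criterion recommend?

CropC

Column bests: Poor=31, Fair=35, Good=48, Ideal=40.
CropC regrets: 24, 0, 0, 22 → max 24
CropB regrets: 21, 24, 16, 49 → max 49
CropA regrets: 38, 28, 34, 53 → max 53
CropE regrets: 0, 32, 8, 0 → max 32
CropD regrets: 29, 18, 56, 26 → max 56
Smallest max regret = 24 → CropC.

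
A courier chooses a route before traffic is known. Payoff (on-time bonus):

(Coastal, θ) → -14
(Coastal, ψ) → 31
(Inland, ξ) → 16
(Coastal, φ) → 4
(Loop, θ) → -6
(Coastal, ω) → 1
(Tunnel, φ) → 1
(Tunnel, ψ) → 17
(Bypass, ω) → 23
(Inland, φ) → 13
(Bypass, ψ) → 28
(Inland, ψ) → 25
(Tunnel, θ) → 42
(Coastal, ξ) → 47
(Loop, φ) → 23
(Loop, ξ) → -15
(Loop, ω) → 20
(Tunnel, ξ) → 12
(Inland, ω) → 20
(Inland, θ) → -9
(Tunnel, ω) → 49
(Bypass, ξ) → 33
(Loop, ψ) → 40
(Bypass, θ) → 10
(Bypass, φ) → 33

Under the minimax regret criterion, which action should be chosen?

Column bests: θ=42, φ=33, ψ=40, ω=49, ξ=47.
Inland regrets: 51, 20, 15, 29, 31 → max 51
Loop regrets: 48, 10, 0, 29, 62 → max 62
Bypass regrets: 32, 0, 12, 26, 14 → max 32
Tunnel regrets: 0, 32, 23, 0, 35 → max 35
Coastal regrets: 56, 29, 9, 48, 0 → max 56
Smallest max regret = 32 → Bypass.

Bypass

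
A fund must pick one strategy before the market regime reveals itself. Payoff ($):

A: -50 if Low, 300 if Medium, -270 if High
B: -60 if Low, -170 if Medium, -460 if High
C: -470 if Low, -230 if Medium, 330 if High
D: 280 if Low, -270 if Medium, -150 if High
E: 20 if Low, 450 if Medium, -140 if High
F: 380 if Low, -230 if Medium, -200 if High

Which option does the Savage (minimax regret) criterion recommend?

E

Column bests: Low=380, Medium=450, High=330.
A regrets: 430, 150, 600 → max 600
B regrets: 440, 620, 790 → max 790
C regrets: 850, 680, 0 → max 850
D regrets: 100, 720, 480 → max 720
E regrets: 360, 0, 470 → max 470
F regrets: 0, 680, 530 → max 680
Smallest max regret = 470 → E.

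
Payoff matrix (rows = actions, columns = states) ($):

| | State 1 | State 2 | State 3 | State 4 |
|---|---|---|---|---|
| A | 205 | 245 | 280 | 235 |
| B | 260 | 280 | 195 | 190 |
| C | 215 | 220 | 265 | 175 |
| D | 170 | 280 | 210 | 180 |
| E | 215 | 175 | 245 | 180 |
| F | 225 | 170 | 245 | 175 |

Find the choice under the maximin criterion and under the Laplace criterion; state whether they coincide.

maximin → A; laplace → A (agree)

Row minima: A=205, B=190, C=175, D=170, E=175, F=170
Best worst-case = 205 → A.
Row averages: A=241.25, B=231.25, C=218.75, D=210, E=203.75, F=203.75
Highest average = 241.25 → A.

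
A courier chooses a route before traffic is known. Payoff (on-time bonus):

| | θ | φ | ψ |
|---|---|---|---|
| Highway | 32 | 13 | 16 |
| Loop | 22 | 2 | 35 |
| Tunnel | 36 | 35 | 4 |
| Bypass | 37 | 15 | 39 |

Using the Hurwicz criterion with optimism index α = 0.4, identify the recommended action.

Highway: 0.4·32 + 0.6·13 = 20.6
Loop: 0.4·35 + 0.6·2 = 15.2
Tunnel: 0.4·36 + 0.6·4 = 16.8
Bypass: 0.4·39 + 0.6·15 = 24.6
Highest Hurwicz score = 24.6 → Bypass.

Bypass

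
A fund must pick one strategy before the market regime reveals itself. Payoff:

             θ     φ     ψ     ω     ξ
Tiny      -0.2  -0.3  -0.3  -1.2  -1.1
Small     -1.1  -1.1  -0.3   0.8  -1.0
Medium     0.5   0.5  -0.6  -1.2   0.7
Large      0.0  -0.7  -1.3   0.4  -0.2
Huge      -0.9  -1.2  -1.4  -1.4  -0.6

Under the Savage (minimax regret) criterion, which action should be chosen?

Column bests: θ=0.5, φ=0.5, ψ=-0.3, ω=0.8, ξ=0.7.
Tiny regrets: 0.7, 0.8, 0.0, 2.0, 1.8 → max 2.0
Small regrets: 1.6, 1.6, 0.0, 0.0, 1.7 → max 1.7
Medium regrets: 0.0, 0.0, 0.3, 2.0, 0.0 → max 2.0
Large regrets: 0.5, 1.2, 1.0, 0.4, 0.9 → max 1.2
Huge regrets: 1.4, 1.7, 1.1, 2.2, 1.3 → max 2.2
Smallest max regret = 1.2 → Large.

Large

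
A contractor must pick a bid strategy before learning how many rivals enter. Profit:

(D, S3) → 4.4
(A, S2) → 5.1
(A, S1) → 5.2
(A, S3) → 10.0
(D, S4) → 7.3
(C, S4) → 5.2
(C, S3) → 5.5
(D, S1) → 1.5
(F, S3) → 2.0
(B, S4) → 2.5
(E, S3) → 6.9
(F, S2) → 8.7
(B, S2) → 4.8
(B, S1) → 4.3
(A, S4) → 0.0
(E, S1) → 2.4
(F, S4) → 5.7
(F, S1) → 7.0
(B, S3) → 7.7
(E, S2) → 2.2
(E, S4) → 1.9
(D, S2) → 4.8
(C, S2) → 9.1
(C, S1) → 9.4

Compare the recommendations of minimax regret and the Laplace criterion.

Column bests: S1=9.4, S2=9.1, S3=10.0, S4=7.3.
A regrets: 4.2, 4.0, 0.0, 7.3 → max 7.3
B regrets: 5.1, 4.3, 2.3, 4.8 → max 5.1
C regrets: 0.0, 0.0, 4.5, 2.1 → max 4.5
D regrets: 7.9, 4.3, 5.6, 0.0 → max 7.9
E regrets: 7.0, 6.9, 3.1, 5.4 → max 7.0
F regrets: 2.4, 0.4, 8.0, 1.6 → max 8.0
Smallest max regret = 4.5 → C.
Row averages: A=5.075, B=4.825, C=7.3, D=4.5, E=3.35, F=5.85
Highest average = 7.3 → C.

minimax regret → C; laplace → C (agree)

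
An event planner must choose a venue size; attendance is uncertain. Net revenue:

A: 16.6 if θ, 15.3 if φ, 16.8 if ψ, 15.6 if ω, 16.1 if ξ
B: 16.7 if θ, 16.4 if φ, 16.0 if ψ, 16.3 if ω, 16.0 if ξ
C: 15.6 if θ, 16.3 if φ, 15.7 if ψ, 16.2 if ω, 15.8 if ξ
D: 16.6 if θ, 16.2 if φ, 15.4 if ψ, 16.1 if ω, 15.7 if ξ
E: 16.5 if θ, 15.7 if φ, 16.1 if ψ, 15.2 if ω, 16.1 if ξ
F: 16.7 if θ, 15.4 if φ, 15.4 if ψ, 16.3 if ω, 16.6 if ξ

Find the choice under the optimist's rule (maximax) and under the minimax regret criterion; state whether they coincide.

Row maxima: A=16.8, B=16.7, C=16.3, D=16.6, E=16.5, F=16.7
Best best-case = 16.8 → A.
Column bests: θ=16.7, φ=16.4, ψ=16.8, ω=16.3, ξ=16.6.
A regrets: 0.1, 1.1, 0.0, 0.7, 0.5 → max 1.1
B regrets: 0.0, 0.0, 0.8, 0.0, 0.6 → max 0.8
C regrets: 1.1, 0.1, 1.1, 0.1, 0.8 → max 1.1
D regrets: 0.1, 0.2, 1.4, 0.2, 0.9 → max 1.4
E regrets: 0.2, 0.7, 0.7, 1.1, 0.5 → max 1.1
F regrets: 0.0, 1.0, 1.4, 0.0, 0.0 → max 1.4
Smallest max regret = 0.8 → B.

maximax → A; minimax regret → B (disagree)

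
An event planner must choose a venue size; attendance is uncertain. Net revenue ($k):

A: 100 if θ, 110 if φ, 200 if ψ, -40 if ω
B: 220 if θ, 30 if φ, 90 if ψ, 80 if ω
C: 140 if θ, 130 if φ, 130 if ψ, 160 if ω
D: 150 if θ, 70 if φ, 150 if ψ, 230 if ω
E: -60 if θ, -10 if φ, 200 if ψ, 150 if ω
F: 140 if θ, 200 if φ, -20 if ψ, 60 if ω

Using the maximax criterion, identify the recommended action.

D

Row maxima: A=200, B=220, C=160, D=230, E=200, F=200
Best best-case = 230 → D.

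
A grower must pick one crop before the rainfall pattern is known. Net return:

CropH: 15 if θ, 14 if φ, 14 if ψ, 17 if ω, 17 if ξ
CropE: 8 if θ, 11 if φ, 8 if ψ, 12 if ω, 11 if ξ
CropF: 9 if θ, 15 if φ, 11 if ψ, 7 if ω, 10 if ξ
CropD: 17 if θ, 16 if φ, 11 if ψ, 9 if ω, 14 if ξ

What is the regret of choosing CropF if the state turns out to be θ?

8

Best payoff under θ is 17.
Regret = 17 − 9 = 8.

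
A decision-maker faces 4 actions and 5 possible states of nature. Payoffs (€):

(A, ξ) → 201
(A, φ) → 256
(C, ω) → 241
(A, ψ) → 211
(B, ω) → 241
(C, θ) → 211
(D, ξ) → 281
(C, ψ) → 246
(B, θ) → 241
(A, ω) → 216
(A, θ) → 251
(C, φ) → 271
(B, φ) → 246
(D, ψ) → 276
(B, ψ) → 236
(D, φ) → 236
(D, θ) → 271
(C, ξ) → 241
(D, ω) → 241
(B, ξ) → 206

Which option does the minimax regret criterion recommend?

D

Column bests: θ=271, φ=271, ψ=276, ω=241, ξ=281.
A regrets: 20, 15, 65, 25, 80 → max 80
B regrets: 30, 25, 40, 0, 75 → max 75
C regrets: 60, 0, 30, 0, 40 → max 60
D regrets: 0, 35, 0, 0, 0 → max 35
Smallest max regret = 35 → D.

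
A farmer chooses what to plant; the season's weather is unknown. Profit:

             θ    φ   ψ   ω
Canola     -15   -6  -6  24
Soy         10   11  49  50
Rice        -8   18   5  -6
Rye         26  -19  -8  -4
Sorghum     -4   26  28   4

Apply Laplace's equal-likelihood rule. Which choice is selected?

Row averages: Canola=-0.75, Soy=30, Rice=2.25, Rye=-1.25, Sorghum=13.5
Highest average = 30 → Soy.

Soy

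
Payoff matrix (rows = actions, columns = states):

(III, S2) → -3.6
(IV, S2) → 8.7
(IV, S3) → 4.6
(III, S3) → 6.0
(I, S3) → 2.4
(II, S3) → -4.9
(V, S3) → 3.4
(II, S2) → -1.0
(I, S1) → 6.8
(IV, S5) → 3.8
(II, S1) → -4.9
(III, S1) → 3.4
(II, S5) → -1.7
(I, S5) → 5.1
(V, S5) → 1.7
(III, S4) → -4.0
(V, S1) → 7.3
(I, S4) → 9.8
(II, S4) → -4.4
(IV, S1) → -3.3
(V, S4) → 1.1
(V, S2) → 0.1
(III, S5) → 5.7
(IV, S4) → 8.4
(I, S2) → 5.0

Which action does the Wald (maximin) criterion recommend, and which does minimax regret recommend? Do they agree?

maximin → I; minimax regret → I (agree)

Row minima: I=2.4, II=-4.9, III=-4.0, IV=-3.3, V=0.1
Best worst-case = 2.4 → I.
Column bests: S1=7.3, S2=8.7, S3=6.0, S4=9.8, S5=5.7.
I regrets: 0.5, 3.7, 3.6, 0.0, 0.6 → max 3.7
II regrets: 12.2, 9.7, 10.9, 14.2, 7.4 → max 14.2
III regrets: 3.9, 12.3, 0.0, 13.8, 0.0 → max 13.8
IV regrets: 10.6, 0.0, 1.4, 1.4, 1.9 → max 10.6
V regrets: 0.0, 8.6, 2.6, 8.7, 4.0 → max 8.7
Smallest max regret = 3.7 → I.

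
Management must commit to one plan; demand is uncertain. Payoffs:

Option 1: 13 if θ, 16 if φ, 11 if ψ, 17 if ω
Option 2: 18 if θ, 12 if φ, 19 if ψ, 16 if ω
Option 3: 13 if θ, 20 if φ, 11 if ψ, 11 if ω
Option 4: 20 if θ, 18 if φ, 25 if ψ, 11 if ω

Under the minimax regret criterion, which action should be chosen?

Option 4

Column bests: θ=20, φ=20, ψ=25, ω=17.
Option 1 regrets: 7, 4, 14, 0 → max 14
Option 2 regrets: 2, 8, 6, 1 → max 8
Option 3 regrets: 7, 0, 14, 6 → max 14
Option 4 regrets: 0, 2, 0, 6 → max 6
Smallest max regret = 6 → Option 4.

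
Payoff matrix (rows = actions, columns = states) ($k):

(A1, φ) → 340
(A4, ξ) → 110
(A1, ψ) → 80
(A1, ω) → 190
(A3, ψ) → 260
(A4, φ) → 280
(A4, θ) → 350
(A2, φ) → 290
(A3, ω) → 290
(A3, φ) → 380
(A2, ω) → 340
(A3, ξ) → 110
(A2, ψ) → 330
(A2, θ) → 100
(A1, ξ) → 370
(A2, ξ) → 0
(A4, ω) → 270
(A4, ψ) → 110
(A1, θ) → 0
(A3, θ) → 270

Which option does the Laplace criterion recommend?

A3

Row averages: A1=196, A2=212, A3=262, A4=224
Highest average = 262 → A3.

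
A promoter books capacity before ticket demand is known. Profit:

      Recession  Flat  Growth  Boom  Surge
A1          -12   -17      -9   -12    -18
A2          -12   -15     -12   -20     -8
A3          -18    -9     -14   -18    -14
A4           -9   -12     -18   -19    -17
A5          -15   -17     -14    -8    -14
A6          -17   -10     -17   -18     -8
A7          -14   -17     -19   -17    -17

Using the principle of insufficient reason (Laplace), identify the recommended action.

Row averages: A1=-13.6, A2=-13.4, A3=-14.6, A4=-15, A5=-13.6, A6=-14, A7=-16.8
Highest average = -13.4 → A2.

A2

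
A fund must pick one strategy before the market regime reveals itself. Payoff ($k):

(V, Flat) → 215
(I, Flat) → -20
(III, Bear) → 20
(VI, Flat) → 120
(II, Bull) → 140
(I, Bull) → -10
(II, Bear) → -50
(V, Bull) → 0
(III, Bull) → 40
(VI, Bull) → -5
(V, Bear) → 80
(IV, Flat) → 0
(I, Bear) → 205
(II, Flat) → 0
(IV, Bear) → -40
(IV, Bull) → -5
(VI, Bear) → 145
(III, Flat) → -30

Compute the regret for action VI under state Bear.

60

Best payoff under Bear is 205.
Regret = 205 − 145 = 60.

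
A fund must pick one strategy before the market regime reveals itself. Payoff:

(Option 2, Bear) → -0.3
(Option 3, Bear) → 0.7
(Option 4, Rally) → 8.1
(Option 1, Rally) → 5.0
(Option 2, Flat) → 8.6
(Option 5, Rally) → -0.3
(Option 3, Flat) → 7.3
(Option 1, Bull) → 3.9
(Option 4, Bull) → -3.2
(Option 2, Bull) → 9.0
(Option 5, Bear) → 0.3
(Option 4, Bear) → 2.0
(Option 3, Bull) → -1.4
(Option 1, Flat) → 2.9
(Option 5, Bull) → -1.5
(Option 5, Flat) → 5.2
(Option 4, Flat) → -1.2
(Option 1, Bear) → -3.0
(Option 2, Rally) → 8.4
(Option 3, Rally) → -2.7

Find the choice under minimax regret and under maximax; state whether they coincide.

Column bests: Bear=2.0, Flat=8.6, Bull=9.0, Rally=8.4.
Option 1 regrets: 5.0, 5.7, 5.1, 3.4 → max 5.7
Option 2 regrets: 2.3, 0.0, 0.0, 0.0 → max 2.3
Option 3 regrets: 1.3, 1.3, 10.4, 11.1 → max 11.1
Option 4 regrets: 0.0, 9.8, 12.2, 0.3 → max 12.2
Option 5 regrets: 1.7, 3.4, 10.5, 8.7 → max 10.5
Smallest max regret = 2.3 → Option 2.
Row maxima: Option 1=5.0, Option 2=9.0, Option 3=7.3, Option 4=8.1, Option 5=5.2
Best best-case = 9.0 → Option 2.

minimax regret → Option 2; maximax → Option 2 (agree)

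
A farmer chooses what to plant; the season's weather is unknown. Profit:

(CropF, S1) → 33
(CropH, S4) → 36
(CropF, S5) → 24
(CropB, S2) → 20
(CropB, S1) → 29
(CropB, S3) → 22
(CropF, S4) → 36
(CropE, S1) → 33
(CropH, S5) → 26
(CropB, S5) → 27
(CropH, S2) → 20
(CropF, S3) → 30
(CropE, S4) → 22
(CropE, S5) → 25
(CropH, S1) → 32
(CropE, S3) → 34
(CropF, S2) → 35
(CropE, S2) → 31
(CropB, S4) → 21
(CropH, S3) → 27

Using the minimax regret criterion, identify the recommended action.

CropF

Column bests: S1=33, S2=35, S3=34, S4=36, S5=27.
CropF regrets: 0, 0, 4, 0, 3 → max 4
CropH regrets: 1, 15, 7, 0, 1 → max 15
CropE regrets: 0, 4, 0, 14, 2 → max 14
CropB regrets: 4, 15, 12, 15, 0 → max 15
Smallest max regret = 4 → CropF.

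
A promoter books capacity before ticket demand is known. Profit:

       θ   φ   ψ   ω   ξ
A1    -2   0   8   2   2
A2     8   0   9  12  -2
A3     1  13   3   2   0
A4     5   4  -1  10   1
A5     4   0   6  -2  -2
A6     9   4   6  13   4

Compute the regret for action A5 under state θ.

Best payoff under θ is 9.
Regret = 9 − 4 = 5.

5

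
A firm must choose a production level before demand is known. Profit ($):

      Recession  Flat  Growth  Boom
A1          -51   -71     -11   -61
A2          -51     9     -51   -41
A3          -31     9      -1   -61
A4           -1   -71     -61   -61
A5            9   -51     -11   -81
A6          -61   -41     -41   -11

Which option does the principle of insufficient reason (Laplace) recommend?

A3

Row averages: A1=-48.5, A2=-33.5, A3=-21, A4=-48.5, A5=-33.5, A6=-38.5
Highest average = -21 → A3.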